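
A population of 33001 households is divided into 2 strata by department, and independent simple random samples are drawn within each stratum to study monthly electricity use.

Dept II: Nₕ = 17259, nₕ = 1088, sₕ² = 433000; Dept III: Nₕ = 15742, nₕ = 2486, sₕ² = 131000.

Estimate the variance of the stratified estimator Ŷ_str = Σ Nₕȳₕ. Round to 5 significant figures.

1.2207 × 10^11

Var(Ŷ_str) = Σₕ Nₕ²(1 − fₕ)sₕ²/nₕ.
Dept II: 17259²·(1 − 1088/17259)·433000/1088 = 1.1107377 × 10^11.
Dept III: 15742²·(1 − 2486/15742)·131000/2486 = 1.0996199 × 10^10.
Sum = 1.2206997 × 10^11.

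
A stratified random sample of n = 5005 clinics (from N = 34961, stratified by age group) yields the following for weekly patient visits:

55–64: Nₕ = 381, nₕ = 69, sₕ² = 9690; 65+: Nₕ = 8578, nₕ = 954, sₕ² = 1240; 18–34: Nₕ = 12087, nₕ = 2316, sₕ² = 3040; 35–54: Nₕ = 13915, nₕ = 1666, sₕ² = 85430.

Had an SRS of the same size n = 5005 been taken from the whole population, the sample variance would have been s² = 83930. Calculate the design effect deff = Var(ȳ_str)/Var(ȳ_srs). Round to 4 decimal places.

Var(ȳ_str) = Σ Wₕ²(1−fₕ)sₕ²/nₕ with Wₕ = Nₕ/34961:
  55–64: (381/34961)²·(1−69/381)·9690/69 = 0.013657983
  65+: (8578/34961)²·(1−954/8578)·1240/954 = 0.069546383
  18–34: (12087/34961)²·(1−2316/12087)·3040/2316 = 0.12683084
  35–54: (13915/34961)²·(1−1666/13915)·85430/1666 = 7.1507495
  → Var(ȳ_str) = 7.3607847.
Var(ȳ_srs) = (1 − 5005/34961)·83930/5005 = 14.368556.
deff = 7.3607847 / 14.368556 = 0.5123.

0.5123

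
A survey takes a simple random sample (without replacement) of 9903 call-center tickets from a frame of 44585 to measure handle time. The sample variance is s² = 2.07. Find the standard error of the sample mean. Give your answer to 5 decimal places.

0.01275

Under SRS without replacement, Var(ȳ) = (1 − f)·s²/n with f = n/N = 9903/44585 = 0.22211506.
Var(ȳ) = (1 − 0.22211506)·2.07/9903 = 0.77788494·2.0902757 × 10^-4 = 1.625994 × 10^-4.
SE(ȳ) = √(1.625994 × 10^-4) = 0.01275.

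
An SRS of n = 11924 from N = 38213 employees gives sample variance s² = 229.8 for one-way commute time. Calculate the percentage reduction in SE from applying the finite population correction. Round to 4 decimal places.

17.0567

f = n/N = 11924/38213 = 0.31204041.
SE_no-fpc = √(s²/n) = 0.13882383; SE_fpc = √((1−f)s²/n) = 0.11514511.
Ratio = √(1−f) = 0.82943330. Reduction = 100·(1 − 0.82943330) = 17.0567%.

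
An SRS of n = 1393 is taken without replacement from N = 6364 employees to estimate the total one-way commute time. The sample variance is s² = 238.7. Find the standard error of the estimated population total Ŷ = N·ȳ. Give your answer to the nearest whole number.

2328

Var(Ŷ) = N²·Var(ȳ) = N²·(1 − n/N)·s²/n.
f = 1393/6364 = 0.21888749; Var(ȳ) = 0.78111251·238.7/1393 = 0.13384893.
Var(Ŷ) = 6364² · 0.13384893 = 5.4209481 × 10^6.
SE(Ŷ) = √(5.4209481 × 10^6) = 2328.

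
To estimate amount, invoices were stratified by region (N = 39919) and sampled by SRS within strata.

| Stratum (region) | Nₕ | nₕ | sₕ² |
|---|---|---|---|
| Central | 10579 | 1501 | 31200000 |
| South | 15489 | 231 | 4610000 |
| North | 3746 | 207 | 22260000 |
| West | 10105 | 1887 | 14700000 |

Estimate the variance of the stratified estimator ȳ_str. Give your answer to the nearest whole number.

5513

Var(ȳ_str) = Σₕ Wₕ²(1 − fₕ)sₕ²/nₕ with Wₕ = Nₕ/N, N = 39919.
Central: Wₕ = 0.26501165; term = 0.26501165²·(1 − 0.14188487)·31200000/1501 = 1252.7067.
South: Wₕ = 0.38801072; term = 0.38801072²·(1 − 0.01491381)·4610000/231 = 2959.72.
North: Wₕ = 0.09384003; term = 0.09384003²·(1 − 0.05525894)·22260000/207 = 894.6308.
West: Wₕ = 0.25313760; term = 0.25313760²·(1 − 0.18673924)·14700000/1887 = 405.96499.
Sum = 5513.0225.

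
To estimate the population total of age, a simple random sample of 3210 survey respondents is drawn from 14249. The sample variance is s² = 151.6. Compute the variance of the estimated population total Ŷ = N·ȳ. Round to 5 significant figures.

Var(Ŷ) = N²·Var(ȳ) = N²·(1 − n/N)·s²/n.
f = 3210/14249 = 0.22527897; Var(ȳ) = 0.77472103·151.6/3210 = 0.036588071.
Var(Ŷ) = 14249² · 0.036588071 = 7.4286224 × 10^6.

7.4286 × 10^6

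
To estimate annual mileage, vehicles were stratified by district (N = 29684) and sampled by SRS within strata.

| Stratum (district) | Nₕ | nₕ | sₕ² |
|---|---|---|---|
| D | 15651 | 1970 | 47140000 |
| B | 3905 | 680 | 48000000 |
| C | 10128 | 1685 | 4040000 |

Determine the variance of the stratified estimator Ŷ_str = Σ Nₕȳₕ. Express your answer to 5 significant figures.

6.2177 × 10^12

Var(Ŷ_str) = Σₕ Nₕ²(1 − fₕ)sₕ²/nₕ.
D: 15651²·(1 − 1970/15651)·47140000/1970 = 5.1236952 × 10^12.
B: 3905²·(1 − 680/3905)·48000000/680 = 8.8896176 × 10^11.
C: 10128²·(1 − 1685/10128)·4040000/1685 = 2.050227 × 10^11.
Sum = 6.2176797 × 10^12.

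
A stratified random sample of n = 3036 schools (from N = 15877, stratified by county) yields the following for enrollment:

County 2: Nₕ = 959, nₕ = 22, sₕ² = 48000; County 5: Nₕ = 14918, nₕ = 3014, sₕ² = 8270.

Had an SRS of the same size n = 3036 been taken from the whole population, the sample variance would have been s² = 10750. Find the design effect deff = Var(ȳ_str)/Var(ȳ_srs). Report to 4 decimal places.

Var(ȳ_str) = Σ Wₕ²(1−fₕ)sₕ²/nₕ with Wₕ = Nₕ/15877:
  County 2: (959/15877)²·(1−22/959)·48000/22 = 7.7774972
  County 5: (14918/15877)²·(1−3014/14918)·8270/3014 = 1.9329868
  → Var(ȳ_str) = 9.710484.
Var(ȳ_srs) = (1 − 3036/15877)·10750/3036 = 2.8637632.
deff = 9.710484 / 2.8637632 = 3.3908.

3.3908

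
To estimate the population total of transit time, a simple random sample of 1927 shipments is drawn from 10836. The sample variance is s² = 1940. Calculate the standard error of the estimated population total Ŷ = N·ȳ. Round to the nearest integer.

9858

Var(Ŷ) = N²·Var(ȳ) = N²·(1 − n/N)·s²/n.
f = 1927/10836 = 0.17783315; Var(ȳ) = 0.82216685·1940/1927 = 0.82771338.
Var(Ŷ) = 10836² · 0.82771338 = 9.7189191 × 10^7.
SE(Ŷ) = √(9.7189191 × 10^7) = 9858.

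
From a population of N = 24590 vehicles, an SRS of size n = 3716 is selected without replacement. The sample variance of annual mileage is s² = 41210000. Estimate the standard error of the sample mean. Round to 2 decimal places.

97.03

Under SRS without replacement, Var(ȳ) = (1 − f)·s²/n with f = n/N = 3716/24590 = 0.15111834.
Var(ȳ) = (1 − 0.15111834)·41210000/3716 = 0.84888166·11089.882 = 9413.9971.
SE(ȳ) = √(9413.9971) = 97.03.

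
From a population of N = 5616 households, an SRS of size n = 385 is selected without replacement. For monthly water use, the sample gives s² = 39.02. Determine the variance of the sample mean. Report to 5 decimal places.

0.09440

Under SRS without replacement, Var(ȳ) = (1 − f)·s²/n with f = n/N = 385/5616 = 0.06855413.
Var(ȳ) = (1 − 0.06855413)·39.02/385 = 0.93144587·0.10135065 = 0.094402644.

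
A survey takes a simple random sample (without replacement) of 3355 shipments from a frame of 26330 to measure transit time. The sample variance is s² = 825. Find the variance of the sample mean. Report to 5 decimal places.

0.21457

Under SRS without replacement, Var(ȳ) = (1 − f)·s²/n with f = n/N = 3355/26330 = 0.12742119.
Var(ȳ) = (1 − 0.12742119)·825/3355 = 0.87257881·0.24590164 = 0.21456856.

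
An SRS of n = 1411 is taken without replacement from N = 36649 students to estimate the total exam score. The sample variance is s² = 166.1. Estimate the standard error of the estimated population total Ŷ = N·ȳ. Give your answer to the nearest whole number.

12330

Var(Ŷ) = N²·Var(ȳ) = N²·(1 − n/N)·s²/n.
f = 1411/36649 = 0.03850037; Var(ȳ) = 0.96149963·166.1/1411 = 0.11318575.
Var(Ŷ) = 36649² · 0.11318575 = 1.5202535 × 10^8.
SE(Ŷ) = √(1.5202535 × 10^8) = 12330.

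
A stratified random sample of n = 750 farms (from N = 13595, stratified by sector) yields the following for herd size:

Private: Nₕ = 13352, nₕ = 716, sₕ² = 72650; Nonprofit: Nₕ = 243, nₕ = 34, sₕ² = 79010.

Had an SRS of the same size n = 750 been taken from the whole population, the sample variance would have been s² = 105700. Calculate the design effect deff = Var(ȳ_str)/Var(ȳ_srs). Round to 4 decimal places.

Var(ȳ_str) = Σ Wₕ²(1−fₕ)sₕ²/nₕ with Wₕ = Nₕ/13595:
  Private: (13352/13595)²·(1−716/13352)·72650/716 = 92.623271
  Nonprofit: (243/13595)²·(1−34/243)·79010/34 = 0.63855349
  → Var(ȳ_str) = 93.261824.
Var(ȳ_srs) = (1 − 750/13595)·105700/750 = 133.15842.
deff = 93.261824 / 133.15842 = 0.7004.

0.7004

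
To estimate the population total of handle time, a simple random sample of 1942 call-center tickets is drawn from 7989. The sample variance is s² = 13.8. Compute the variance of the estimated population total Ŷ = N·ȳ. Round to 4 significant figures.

Var(Ŷ) = N²·Var(ȳ) = N²·(1 − n/N)·s²/n.
f = 1942/7989 = 0.24308424; Var(ȳ) = 0.75691576·13.8/1942 = 0.0053787011.
Var(Ŷ) = 7989² · 0.0053787011 = 343290.87.

343300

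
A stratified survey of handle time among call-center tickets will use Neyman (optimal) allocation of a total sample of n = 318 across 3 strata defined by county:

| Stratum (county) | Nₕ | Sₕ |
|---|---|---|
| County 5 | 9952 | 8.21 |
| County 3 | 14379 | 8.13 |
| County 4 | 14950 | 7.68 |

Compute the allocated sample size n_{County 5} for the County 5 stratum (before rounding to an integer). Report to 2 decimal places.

Neyman allocation: nₕ = n·NₕSₕ / Σⱼ NⱼSⱼ.
Σ NⱼSⱼ = 9952·8.21 + 14379·8.13 + 14950·7.68 = 313423.19.
n_{County 5} = 318·9952·8.21 / 313423.19 = 82.90.

82.90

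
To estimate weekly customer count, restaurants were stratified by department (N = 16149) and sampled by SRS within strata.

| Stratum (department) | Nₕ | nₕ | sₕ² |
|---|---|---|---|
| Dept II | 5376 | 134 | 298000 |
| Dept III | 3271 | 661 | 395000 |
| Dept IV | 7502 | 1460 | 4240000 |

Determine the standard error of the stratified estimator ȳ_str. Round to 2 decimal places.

27.65

Var(ȳ_str) = Σₕ Wₕ²(1 − fₕ)sₕ²/nₕ with Wₕ = Nₕ/N, N = 16149.
Dept II: Wₕ = 0.33289987; term = 0.33289987²·(1 − 0.02492560)·298000/134 = 240.31256.
Dept III: Wₕ = 0.20255124; term = 0.20255124²·(1 − 0.20207887)·395000/661 = 19.562548.
Dept IV: Wₕ = 0.46454889; term = 0.46454889²·(1 − 0.19461477)·4240000/1460 = 504.7537.
Sum = 764.62881.
SE = √(764.62881) = 27.65.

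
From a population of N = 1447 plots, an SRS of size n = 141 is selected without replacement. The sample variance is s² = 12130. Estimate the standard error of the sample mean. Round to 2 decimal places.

8.81

Under SRS without replacement, Var(ȳ) = (1 − f)·s²/n with f = n/N = 141/1447 = 0.09744299.
Var(ȳ) = (1 − 0.09744299)·12130/141 = 0.90255701·86.028369 = 77.645508.
SE(ȳ) = √(77.645508) = 8.81.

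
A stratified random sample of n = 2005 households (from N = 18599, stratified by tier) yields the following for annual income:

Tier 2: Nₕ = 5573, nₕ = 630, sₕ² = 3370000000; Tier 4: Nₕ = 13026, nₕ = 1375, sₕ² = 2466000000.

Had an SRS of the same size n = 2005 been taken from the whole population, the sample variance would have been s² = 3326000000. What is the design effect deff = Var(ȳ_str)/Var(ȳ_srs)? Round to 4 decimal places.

Var(ȳ_str) = Σ Wₕ²(1−fₕ)sₕ²/nₕ with Wₕ = Nₕ/18599:
  Tier 2: (5573/18599)²·(1−630/5573)·3370000000/630 = 425980.6
  Tier 4: (13026/18599)²·(1−1375/13026)·2466000000/1375 = 786838.25
  → Var(ȳ_str) = 1.2128189 × 10^6.
Var(ȳ_srs) = (1 − 2005/18599)·3326000000/2005 = 1.480026 × 10^6.
deff = (1.2128189 × 10^6) / (1.480026 × 10^6) = 0.8195.

0.8195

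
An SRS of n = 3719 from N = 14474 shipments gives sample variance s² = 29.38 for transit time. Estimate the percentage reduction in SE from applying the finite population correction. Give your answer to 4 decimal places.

13.7993

f = n/N = 3719/14474 = 0.25694348.
SE_no-fpc = √(s²/n) = 0.088881793; SE_fpc = √((1−f)s²/n) = 0.076616751.
Ratio = √(1−f) = 0.86200726. Reduction = 100·(1 − 0.86200726) = 13.7993%.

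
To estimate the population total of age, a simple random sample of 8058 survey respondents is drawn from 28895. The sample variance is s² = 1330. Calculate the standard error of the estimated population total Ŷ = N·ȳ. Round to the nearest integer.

9969

Var(Ŷ) = N²·Var(ȳ) = N²·(1 − n/N)·s²/n.
f = 8058/28895 = 0.27887178; Var(ȳ) = 0.72112822·1330/8058 = 0.11902464.
Var(Ŷ) = 28895² · 0.11902464 = 9.9376174 × 10^7.
SE(Ŷ) = √(9.9376174 × 10^7) = 9969.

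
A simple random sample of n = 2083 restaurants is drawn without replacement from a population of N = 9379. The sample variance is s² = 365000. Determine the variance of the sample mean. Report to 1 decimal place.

Under SRS without replacement, Var(ȳ) = (1 − f)·s²/n with f = n/N = 2083/9379 = 0.22209191.
Var(ȳ) = (1 − 0.22209191)·365000/2083 = 0.77790809·175.22804 = 136.31131.

136.3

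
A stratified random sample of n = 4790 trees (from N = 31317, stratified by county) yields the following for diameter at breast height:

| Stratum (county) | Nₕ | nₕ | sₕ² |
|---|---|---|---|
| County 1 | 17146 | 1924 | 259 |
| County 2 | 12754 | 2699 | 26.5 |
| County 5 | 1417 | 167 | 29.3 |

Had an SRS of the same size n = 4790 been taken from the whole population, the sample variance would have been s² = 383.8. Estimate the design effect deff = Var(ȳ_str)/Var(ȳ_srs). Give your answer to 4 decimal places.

Var(ȳ_str) = Σ Wₕ²(1−fₕ)sₕ²/nₕ with Wₕ = Nₕ/31317:
  County 1: (17146/31317)²·(1−1924/17146)·259/1924 = 0.035823575
  County 2: (12754/31317)²·(1−2699/12754)·26.5/2699 = 0.0012838408
  County 5: (1417/31317)²·(1−167/1417)·29.3/167 = 3.168624 × 10^-4
  → Var(ȳ_str) = 0.037424278.
Var(ȳ_srs) = (1 − 4790/31317)·383.8/4790 = 0.067869936.
deff = 0.037424278 / 0.067869936 = 0.5514.

0.5514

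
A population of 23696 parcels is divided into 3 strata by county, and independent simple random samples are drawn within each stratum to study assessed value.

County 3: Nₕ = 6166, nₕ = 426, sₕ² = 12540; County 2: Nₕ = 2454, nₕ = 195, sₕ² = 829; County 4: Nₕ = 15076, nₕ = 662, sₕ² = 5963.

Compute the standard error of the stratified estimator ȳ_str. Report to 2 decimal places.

Var(ȳ_str) = Σₕ Wₕ²(1 − fₕ)sₕ²/nₕ with Wₕ = Nₕ/N, N = 23696.
County 3: Wₕ = 0.26021269; term = 0.26021269²·(1 − 0.06908855)·12540/426 = 1.8554671.
County 2: Wₕ = 0.10356178; term = 0.10356178²·(1 − 0.07946210)·829/195 = 0.041972093.
County 4: Wₕ = 0.63622552; term = 0.63622552²·(1 − 0.04391085)·5963/662 = 3.486.
Sum = 5.3834392.
SE = √(5.3834392) = 2.32.

2.32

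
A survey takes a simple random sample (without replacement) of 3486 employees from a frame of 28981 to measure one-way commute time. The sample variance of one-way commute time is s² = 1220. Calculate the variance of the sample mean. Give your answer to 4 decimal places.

0.3079

Under SRS without replacement, Var(ȳ) = (1 − f)·s²/n with f = n/N = 3486/28981 = 0.12028570.
Var(ȳ) = (1 − 0.12028570)·1220/3486 = 0.87971430·0.34997131 = 0.30787477.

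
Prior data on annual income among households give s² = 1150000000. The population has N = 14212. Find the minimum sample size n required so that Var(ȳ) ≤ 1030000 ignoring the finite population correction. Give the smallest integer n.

1117

Without fpc, n₀ = s²/D = 1150000000/1030000 = 1116.5049.
Rounding up, n = 1117.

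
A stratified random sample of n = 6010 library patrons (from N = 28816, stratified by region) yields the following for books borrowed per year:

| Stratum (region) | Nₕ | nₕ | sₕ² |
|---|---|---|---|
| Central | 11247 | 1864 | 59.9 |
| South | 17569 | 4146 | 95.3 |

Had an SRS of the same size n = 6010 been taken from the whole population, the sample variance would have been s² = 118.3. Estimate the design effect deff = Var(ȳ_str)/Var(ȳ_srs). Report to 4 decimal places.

Var(ȳ_str) = Σ Wₕ²(1−fₕ)sₕ²/nₕ with Wₕ = Nₕ/28816:
  Central: (11247/28816)²·(1−1864/11247)·59.9/1864 = 0.0040840583
  South: (17569/28816)²·(1−4146/17569)·95.3/4146 = 0.0065281909
  → Var(ȳ_str) = 0.010612249.
Var(ȳ_srs) = (1 − 6010/28816)·118.3/6010 = 0.015578502.
deff = 0.010612249 / 0.015578502 = 0.6812.

0.6812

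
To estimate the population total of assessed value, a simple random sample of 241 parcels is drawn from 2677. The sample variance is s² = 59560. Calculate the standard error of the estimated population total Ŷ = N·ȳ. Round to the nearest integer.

40145

Var(Ŷ) = N²·Var(ȳ) = N²·(1 − n/N)·s²/n.
f = 241/2677 = 0.09002615; Var(ȳ) = 0.90997385·59560/241 = 224.88814.
Var(Ŷ) = 2677² · 224.88814 = 1.6116224 × 10^9.
SE(Ŷ) = √(1.6116224 × 10^9) = 40145.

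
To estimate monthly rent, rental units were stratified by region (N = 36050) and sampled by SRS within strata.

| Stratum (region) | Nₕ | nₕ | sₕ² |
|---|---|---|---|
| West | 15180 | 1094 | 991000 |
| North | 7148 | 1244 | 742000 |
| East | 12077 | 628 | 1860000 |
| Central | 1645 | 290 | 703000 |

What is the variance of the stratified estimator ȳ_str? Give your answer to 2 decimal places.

Var(ȳ_str) = Σₕ Wₕ²(1 − fₕ)sₕ²/nₕ with Wₕ = Nₕ/N, N = 36050.
West: Wₕ = 0.42108183; term = 0.42108183²·(1 − 0.07206851)·991000/1094 = 149.04083.
North: Wₕ = 0.19828017; term = 0.19828017²·(1 − 0.17403470)·742000/1244 = 19.368852.
East: Wₕ = 0.33500693; term = 0.33500693²·(1 − 0.05199967)·1860000/628 = 315.11522.
Central: Wₕ = 0.04563107; term = 0.04563107²·(1 − 0.17629179)·703000/290 = 4.1576889.
Sum = 487.68259.

487.68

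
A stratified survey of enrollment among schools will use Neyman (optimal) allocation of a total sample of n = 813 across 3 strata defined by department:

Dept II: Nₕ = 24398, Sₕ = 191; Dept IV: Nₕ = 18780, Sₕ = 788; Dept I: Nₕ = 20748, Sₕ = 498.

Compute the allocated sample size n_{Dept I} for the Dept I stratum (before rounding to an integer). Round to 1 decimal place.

Neyman allocation: nₕ = n·NₕSₕ / Σⱼ NⱼSⱼ.
Σ NⱼSⱼ = 24398·191 + 18780·788 + 20748·498 = 2.9791162 × 10^7.
n_{Dept I} = 813·20748·498 / (2.9791162 × 10^7) = 282.0.

282.0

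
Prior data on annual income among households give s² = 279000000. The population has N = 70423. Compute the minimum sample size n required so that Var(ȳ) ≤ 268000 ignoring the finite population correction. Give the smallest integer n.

Without fpc, n₀ = s²/D = 279000000/268000 = 1041.0448.
Rounding up, n = 1042.

1042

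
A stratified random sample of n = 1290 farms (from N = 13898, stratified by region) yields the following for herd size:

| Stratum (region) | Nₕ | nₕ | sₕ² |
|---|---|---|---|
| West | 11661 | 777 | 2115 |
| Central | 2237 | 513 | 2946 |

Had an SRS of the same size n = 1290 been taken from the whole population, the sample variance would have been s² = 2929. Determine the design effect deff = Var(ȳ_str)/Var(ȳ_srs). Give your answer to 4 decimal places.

0.9240

Var(ȳ_str) = Σ Wₕ²(1−fₕ)sₕ²/nₕ with Wₕ = Nₕ/13898:
  West: (11661/13898)²·(1−777/11661)·2115/777 = 1.7885829
  Central: (2237/13898)²·(1−513/2237)·2946/513 = 0.11466055
  → Var(ȳ_str) = 1.9032435.
Var(ȳ_srs) = (1 − 1290/13898)·2929/1290 = 2.0597929.
deff = 1.9032435 / 2.0597929 = 0.9240.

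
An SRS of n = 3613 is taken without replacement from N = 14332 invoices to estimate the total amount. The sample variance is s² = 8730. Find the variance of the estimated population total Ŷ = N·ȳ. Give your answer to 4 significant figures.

Var(Ŷ) = N²·Var(ȳ) = N²·(1 − n/N)·s²/n.
f = 3613/14332 = 0.25209322; Var(ȳ) = 0.74790678·8730/3613 = 1.8071481.
Var(Ŷ) = 14332² · 1.8071481 = 3.7119947 × 10^8.

3.712 × 10^8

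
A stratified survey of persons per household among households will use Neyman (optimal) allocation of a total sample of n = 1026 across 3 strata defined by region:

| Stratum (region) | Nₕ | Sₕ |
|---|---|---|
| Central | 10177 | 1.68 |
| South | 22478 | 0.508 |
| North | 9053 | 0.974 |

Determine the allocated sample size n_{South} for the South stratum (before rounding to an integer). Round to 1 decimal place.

313.8

Neyman allocation: nₕ = n·NₕSₕ / Σⱼ NⱼSⱼ.
Σ NⱼSⱼ = 10177·1.68 + 22478·0.508 + 9053·0.974 = 37333.806.
n_{South} = 1026·22478·0.508 / 37333.806 = 313.8.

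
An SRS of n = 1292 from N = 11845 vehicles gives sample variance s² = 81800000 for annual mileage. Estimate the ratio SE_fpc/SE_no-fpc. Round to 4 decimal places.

0.9439

f = n/N = 1292/11845 = 0.10907556.
SE_no-fpc = √(s²/n) = 251.62014; SE_fpc = √((1−f)s²/n) = 237.50121.
Ratio = √(1−f) = 0.94388794.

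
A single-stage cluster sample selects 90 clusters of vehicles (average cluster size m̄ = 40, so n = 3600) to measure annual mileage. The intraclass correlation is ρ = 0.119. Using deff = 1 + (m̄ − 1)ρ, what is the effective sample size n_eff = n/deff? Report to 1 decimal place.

deff = 1 + (40 − 1)·0.119 = 1 + 4.641 = 5.641.
n_eff = 3600 / 5.641 = 638.2.

638.2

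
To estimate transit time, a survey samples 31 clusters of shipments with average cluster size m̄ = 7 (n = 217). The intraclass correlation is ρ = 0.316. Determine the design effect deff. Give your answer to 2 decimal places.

2.90

deff = 1 + (7 − 1)·0.316 = 1 + 1.896 = 2.896.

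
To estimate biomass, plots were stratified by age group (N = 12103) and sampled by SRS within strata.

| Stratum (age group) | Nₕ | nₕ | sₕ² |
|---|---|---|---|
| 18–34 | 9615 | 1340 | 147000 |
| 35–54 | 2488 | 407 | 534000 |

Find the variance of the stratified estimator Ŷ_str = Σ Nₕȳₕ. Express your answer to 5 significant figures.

1.5521 × 10^10

Var(Ŷ_str) = Σₕ Nₕ²(1 − fₕ)sₕ²/nₕ.
18–34: 9615²·(1 − 1340/9615)·147000/1340 = 8.7283033 × 10^9.
35–54: 2488²·(1 − 407/2488)·534000/407 = 6.7931203 × 10^9.
Sum = 1.5521424 × 10^10.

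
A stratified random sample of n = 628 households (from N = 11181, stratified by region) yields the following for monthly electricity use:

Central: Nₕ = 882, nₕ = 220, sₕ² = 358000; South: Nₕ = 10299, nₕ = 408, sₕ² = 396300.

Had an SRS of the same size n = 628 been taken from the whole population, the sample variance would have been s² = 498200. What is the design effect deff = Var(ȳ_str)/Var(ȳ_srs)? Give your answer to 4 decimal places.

1.0672

Var(ȳ_str) = Σ Wₕ²(1−fₕ)sₕ²/nₕ with Wₕ = Nₕ/11181:
  Central: (882/11181)²·(1−220/882)·358000/220 = 7.6002106
  South: (10299/11181)²·(1−408/10299)·396300/408 = 791.47623
  → Var(ȳ_str) = 799.07644.
Var(ȳ_srs) = (1 − 628/11181)·498200/628 = 748.75437.
deff = 799.07644 / 748.75437 = 1.0672.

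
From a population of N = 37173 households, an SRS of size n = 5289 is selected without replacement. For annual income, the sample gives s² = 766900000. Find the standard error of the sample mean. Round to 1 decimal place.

352.7

Under SRS without replacement, Var(ȳ) = (1 − f)·s²/n with f = n/N = 5289/37173 = 0.14228069.
Var(ȳ) = (1 − 0.14228069)·766900000/5289 = 0.85771931·144999.05 = 124368.49.
SE(ȳ) = √(124368.49) = 352.7.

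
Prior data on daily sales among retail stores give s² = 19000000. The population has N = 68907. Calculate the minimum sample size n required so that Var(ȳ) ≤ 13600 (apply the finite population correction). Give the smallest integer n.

Without fpc, n₀ = s²/D = 19000000/13600 = 1397.0588.
With fpc, (1 − n/N)·s²/n ≤ D requires n ≥ n₀/(1 + n₀/N) = 1397.0588/(1 + 1397.0588/68907) = 1369.2969.
Rounding up, n = 1370.

1370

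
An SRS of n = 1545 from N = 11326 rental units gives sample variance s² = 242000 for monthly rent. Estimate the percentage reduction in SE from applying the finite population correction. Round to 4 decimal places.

7.0706

f = n/N = 1545/11326 = 0.13641180.
SE_no-fpc = √(s²/n) = 12.515363; SE_fpc = √((1−f)s²/n) = 11.630457.
Ratio = √(1−f) = 0.92929447. Reduction = 100·(1 − 0.92929447) = 7.0706%.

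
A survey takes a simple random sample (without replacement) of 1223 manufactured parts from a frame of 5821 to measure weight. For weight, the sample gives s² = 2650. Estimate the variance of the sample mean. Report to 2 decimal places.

Under SRS without replacement, Var(ȳ) = (1 − f)·s²/n with f = n/N = 1223/5821 = 0.21010136.
Var(ȳ) = (1 − 0.21010136)·2650/1223 = 0.78989864·2.1668029 = 1.7115547.

1.71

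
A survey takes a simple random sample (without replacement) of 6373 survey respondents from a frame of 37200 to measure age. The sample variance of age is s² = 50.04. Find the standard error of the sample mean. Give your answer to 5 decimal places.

Under SRS without replacement, Var(ȳ) = (1 − f)·s²/n with f = n/N = 6373/37200 = 0.17131720.
Var(ȳ) = (1 − 0.17131720)·50.04/6373 = 0.82868280·0.0078518751 = 0.0065067138.
SE(ȳ) = √(0.0065067138) = 0.08066.

0.08066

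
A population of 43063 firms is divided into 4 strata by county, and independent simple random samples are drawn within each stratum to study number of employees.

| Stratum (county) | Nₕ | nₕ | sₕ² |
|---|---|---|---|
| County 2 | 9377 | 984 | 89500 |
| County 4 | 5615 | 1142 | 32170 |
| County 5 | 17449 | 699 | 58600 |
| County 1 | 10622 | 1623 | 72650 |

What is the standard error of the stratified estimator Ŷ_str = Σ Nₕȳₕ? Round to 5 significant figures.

191430

Var(Ŷ_str) = Σₕ Nₕ²(1 − fₕ)sₕ²/nₕ.
County 2: 9377²·(1 − 984/9377)·89500/984 = 7.1582865 × 10^9.
County 4: 5615²·(1 − 1142/5615)·32170/1142 = 7.0751168 × 10^8.
County 5: 17449²·(1 − 699/17449)·58600/699 = 2.450224 × 10^10.
County 1: 10622²·(1 − 1623/10622)·72650/1623 = 4.2787572 × 10^9.
Sum = 3.6646795 × 10^10.
SE = √(3.6646795 × 10^10) = 191430.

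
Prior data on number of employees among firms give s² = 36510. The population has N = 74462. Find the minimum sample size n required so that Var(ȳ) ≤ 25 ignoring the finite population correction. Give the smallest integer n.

Without fpc, n₀ = s²/D = 36510/25 = 1460.4000.
Rounding up, n = 1461.

1461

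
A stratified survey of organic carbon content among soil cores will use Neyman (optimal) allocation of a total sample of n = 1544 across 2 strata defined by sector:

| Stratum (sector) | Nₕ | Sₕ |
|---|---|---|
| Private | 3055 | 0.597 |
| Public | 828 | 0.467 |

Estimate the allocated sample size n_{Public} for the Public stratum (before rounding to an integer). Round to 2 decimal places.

270.09

Neyman allocation: nₕ = n·NₕSₕ / Σⱼ NⱼSⱼ.
Σ NⱼSⱼ = 3055·0.597 + 828·0.467 = 2210.511.
n_{Public} = 1544·828·0.467 / 2210.511 = 270.09.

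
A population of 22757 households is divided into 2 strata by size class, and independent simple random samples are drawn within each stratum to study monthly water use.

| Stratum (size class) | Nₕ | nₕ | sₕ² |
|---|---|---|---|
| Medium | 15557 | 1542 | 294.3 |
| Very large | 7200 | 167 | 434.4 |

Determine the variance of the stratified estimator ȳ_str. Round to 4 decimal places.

0.3347

Var(ȳ_str) = Σₕ Wₕ²(1 − fₕ)sₕ²/nₕ with Wₕ = Nₕ/N, N = 22757.
Medium: Wₕ = 0.68361383; term = 0.68361383²·(1 − 0.09911937)·294.3/1542 = 0.080351654.
Very large: Wₕ = 0.31638617; term = 0.31638617²·(1 − 0.02319444)·434.4/167 = 0.25434104.
Sum = 0.33469269.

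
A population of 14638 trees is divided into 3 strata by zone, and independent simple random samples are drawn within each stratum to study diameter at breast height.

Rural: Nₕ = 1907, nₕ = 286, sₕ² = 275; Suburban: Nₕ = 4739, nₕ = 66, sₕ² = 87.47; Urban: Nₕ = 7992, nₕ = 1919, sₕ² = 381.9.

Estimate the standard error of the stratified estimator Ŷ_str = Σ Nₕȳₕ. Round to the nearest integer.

Var(Ŷ_str) = Σₕ Nₕ²(1 − fₕ)sₕ²/nₕ.
Rural: 1907²·(1 − 286/1907)·275/286 = 2.9723529 × 10^6.
Suburban: 4739²·(1 − 66/4739)·87.47/66 = 2.9349295 × 10^7.
Urban: 7992²·(1 − 1919/7992)·381.9/1919 = 9.6590283 × 10^6.
Sum = 4.1980676 × 10^7.
SE = √(4.1980676 × 10^7) = 6479.

6479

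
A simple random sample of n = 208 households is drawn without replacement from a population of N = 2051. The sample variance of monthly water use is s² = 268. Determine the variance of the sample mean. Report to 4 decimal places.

1.1578

Under SRS without replacement, Var(ȳ) = (1 − f)·s²/n with f = n/N = 208/2051 = 0.10141394.
Var(ȳ) = (1 − 0.10141394)·268/208 = 0.89858606·1.2884615 = 1.1577936.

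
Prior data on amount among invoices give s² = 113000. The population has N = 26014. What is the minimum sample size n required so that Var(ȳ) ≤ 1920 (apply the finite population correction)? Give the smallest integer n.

Without fpc, n₀ = s²/D = 113000/1920 = 58.8542.
With fpc, (1 − n/N)·s²/n ≤ D requires n ≥ n₀/(1 + n₀/N) = 58.8542/(1 + 58.8542/26014) = 58.7213.
Rounding up, n = 59.

59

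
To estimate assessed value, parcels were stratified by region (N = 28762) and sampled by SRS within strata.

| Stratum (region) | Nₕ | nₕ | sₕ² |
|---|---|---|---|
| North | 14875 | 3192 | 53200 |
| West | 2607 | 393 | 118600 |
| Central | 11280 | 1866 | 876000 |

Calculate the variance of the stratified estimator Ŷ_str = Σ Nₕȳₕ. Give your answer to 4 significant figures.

Var(Ŷ_str) = Σₕ Nₕ²(1 − fₕ)sₕ²/nₕ.
North: 14875²·(1 − 3192/14875)·53200/3192 = 2.8964104 × 10^9.
West: 2607²·(1 − 393/2607)·118600/393 = 1.7418501 × 10^9.
Central: 11280²·(1 − 1866/11280)·876000/1866 = 4.9851216 × 10^10.
Sum = 5.4489477 × 10^10.

5.449 × 10^10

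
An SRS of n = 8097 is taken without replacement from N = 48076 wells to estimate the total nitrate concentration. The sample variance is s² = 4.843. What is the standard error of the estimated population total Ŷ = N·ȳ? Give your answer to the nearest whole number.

1072

Var(Ŷ) = N²·Var(ȳ) = N²·(1 − n/N)·s²/n.
f = 8097/48076 = 0.16842083; Var(ȳ) = 0.83157917·4.843/8097 = 4.9738643 × 10^-4.
Var(Ŷ) = 48076² · (4.9738643 × 10^-4) = 1.1496101 × 10^6.
SE(Ŷ) = √(1.1496101 × 10^6) = 1072.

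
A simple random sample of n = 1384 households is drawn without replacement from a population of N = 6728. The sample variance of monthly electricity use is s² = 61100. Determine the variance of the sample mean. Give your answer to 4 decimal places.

35.0659

Under SRS without replacement, Var(ȳ) = (1 − f)·s²/n with f = n/N = 1384/6728 = 0.20570749.
Var(ȳ) = (1 − 0.20570749)·61100/1384 = 0.79429251·44.147399 = 35.065948.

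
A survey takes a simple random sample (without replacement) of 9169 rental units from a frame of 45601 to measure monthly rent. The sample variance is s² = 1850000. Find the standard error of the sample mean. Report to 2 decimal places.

Under SRS without replacement, Var(ȳ) = (1 − f)·s²/n with f = n/N = 9169/45601 = 0.20107015.
Var(ȳ) = (1 − 0.20107015)·1850000/9169 = 0.79892985·201.76682 = 161.19754.
SE(ȳ) = √(161.19754) = 12.70.

12.70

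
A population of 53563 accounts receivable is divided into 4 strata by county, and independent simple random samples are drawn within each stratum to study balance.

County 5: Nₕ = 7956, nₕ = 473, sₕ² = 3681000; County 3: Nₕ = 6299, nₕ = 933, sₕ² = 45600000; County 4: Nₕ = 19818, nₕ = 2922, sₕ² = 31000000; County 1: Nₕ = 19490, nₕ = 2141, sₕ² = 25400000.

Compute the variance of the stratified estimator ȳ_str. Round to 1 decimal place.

3373.7

Var(ȳ_str) = Σₕ Wₕ²(1 − fₕ)sₕ²/nₕ with Wₕ = Nₕ/N, N = 53563.
County 5: Wₕ = 0.14853537; term = 0.14853537²·(1 − 0.05945199)·3681000/473 = 161.48992.
County 3: Wₕ = 0.11759984; term = 0.11759984²·(1 − 0.14811875)·45600000/933 = 575.80534.
County 4: Wₕ = 0.36999421; term = 0.36999421²·(1 − 0.14744172)·31000000/2922 = 1238.2132.
County 1: Wₕ = 0.36387058; term = 0.36387058²·(1 − 0.10985121)·25400000/2141 = 1398.2137.
Sum = 3373.7222.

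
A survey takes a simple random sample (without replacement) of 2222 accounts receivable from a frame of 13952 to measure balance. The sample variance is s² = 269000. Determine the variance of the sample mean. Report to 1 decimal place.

Under SRS without replacement, Var(ȳ) = (1 − f)·s²/n with f = n/N = 2222/13952 = 0.15926032.
Var(ȳ) = (1 − 0.15926032)·269000/2222 = 0.84073968·121.06211 = 101.78172.

101.8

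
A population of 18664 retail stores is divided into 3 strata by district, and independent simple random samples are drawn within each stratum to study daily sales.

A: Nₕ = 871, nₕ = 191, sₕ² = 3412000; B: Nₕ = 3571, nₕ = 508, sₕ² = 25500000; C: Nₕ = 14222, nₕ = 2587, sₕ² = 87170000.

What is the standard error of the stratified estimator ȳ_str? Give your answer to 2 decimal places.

Var(ȳ_str) = Σₕ Wₕ²(1 − fₕ)sₕ²/nₕ with Wₕ = Nₕ/N, N = 18664.
A: Wₕ = 0.04666738; term = 0.04666738²·(1 − 0.21928817)·3412000/191 = 30.37339.
B: Wₕ = 0.19133090; term = 0.19133090²·(1 − 0.14225707)·25500000/508 = 1576.1729.
C: Wₕ = 0.76200171; term = 0.76200171²·(1 − 0.18190128)·87170000/2587 = 16006.2.
Sum = 17612.746.
SE = √(17612.746) = 132.71.

132.71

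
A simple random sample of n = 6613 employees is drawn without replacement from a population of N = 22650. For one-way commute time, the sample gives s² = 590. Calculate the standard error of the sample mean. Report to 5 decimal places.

Under SRS without replacement, Var(ȳ) = (1 − f)·s²/n with f = n/N = 6613/22650 = 0.29196468.
Var(ȳ) = (1 − 0.29196468)·590/6613 = 0.70803532·0.089218207 = 0.063169641.
SE(ȳ) = √(0.063169641) = 0.25134.

0.25134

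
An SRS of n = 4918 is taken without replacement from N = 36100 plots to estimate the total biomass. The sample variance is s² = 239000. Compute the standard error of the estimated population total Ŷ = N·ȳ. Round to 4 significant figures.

233900

Var(Ŷ) = N²·Var(ȳ) = N²·(1 − n/N)·s²/n.
f = 4918/36100 = 0.13623269; Var(ȳ) = 0.86376731·239000/4918 = 41.976492.
Var(Ŷ) = 36100² · 41.976492 = 5.4704184 × 10^10.
SE(Ŷ) = √(5.4704184 × 10^10) = 233900.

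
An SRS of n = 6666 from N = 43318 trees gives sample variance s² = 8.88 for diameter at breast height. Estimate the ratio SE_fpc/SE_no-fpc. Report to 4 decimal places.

0.9198

f = n/N = 6666/43318 = 0.15388522.
SE_no-fpc = √(s²/n) = 0.0364984; SE_fpc = √((1−f)s²/n) = 0.03357287.
Ratio = √(1−f) = 0.91984498.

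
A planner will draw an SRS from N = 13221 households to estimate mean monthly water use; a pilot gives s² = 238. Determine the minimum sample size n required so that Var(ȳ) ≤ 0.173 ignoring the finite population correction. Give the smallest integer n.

1376

Without fpc, n₀ = s²/D = 238/0.173 = 1375.7225.
Rounding up, n = 1376.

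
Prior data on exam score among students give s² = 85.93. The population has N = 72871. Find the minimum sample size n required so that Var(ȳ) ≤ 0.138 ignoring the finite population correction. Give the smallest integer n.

Without fpc, n₀ = s²/D = 85.93/0.138 = 622.6812.
Rounding up, n = 623.

623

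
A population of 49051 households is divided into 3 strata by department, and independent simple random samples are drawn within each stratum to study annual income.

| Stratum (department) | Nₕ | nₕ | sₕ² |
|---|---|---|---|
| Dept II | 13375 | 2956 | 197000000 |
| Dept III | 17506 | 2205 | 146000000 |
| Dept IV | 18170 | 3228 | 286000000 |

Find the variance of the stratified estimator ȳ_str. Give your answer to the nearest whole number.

Var(ȳ_str) = Σₕ Wₕ²(1 − fₕ)sₕ²/nₕ with Wₕ = Nₕ/N, N = 49051.
Dept II: Wₕ = 0.27267538; term = 0.27267538²·(1 − 0.22100935)·197000000/2956 = 3859.9875.
Dept III: Wₕ = 0.35689385; term = 0.35689385²·(1 − 0.12595681)·146000000/2205 = 7371.4898.
Dept IV: Wₕ = 0.37043078; term = 0.37043078²·(1 − 0.17765548)·286000000/3228 = 9997.7077.
Sum = 21229.185.

21229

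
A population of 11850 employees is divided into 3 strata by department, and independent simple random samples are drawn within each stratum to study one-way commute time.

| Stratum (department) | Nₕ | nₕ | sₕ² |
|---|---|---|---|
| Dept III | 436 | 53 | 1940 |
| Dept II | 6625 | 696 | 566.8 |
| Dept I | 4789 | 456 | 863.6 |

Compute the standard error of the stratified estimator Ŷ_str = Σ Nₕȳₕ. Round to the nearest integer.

Var(Ŷ_str) = Σₕ Nₕ²(1 − fₕ)sₕ²/nₕ.
Dept III: 436²·(1 − 53/436)·1940/53 = 6.1123909 × 10^6.
Dept II: 6625²·(1 − 696/6625)·566.8/696 = 3.1988062 × 10^7.
Dept I: 4789²·(1 − 456/4789)·863.6/456 = 3.9298983 × 10^7.
Sum = 7.7399436 × 10^7.
SE = √(7.7399436 × 10^7) = 8798.

8798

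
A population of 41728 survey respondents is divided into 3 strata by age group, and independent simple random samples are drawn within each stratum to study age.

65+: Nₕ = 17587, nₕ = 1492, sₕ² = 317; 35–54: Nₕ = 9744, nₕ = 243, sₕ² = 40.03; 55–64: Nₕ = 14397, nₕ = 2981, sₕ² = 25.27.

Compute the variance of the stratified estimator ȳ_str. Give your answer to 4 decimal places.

Var(ȳ_str) = Σₕ Wₕ²(1 − fₕ)sₕ²/nₕ with Wₕ = Nₕ/N, N = 41728.
65+: Wₕ = 0.42146760; term = 0.42146760²·(1 − 0.08483539)·317/1492 = 0.034539659.
35–54: Wₕ = 0.23351227; term = 0.23351227²·(1 − 0.02493842)·40.03/243 = 0.0087585209.
55–64: Wₕ = 0.34502013; term = 0.34502013²·(1 − 0.20705703)·25.27/2981 = 8.0015494 × 10^-4.
Sum = 0.044098335.

0.0441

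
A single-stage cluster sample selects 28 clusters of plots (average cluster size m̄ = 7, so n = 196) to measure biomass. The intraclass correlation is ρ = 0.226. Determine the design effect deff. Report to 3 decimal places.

2.356

deff = 1 + (7 − 1)·0.226 = 1 + 1.356 = 2.356.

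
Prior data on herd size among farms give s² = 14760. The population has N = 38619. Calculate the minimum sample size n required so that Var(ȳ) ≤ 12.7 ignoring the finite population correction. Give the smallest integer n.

Without fpc, n₀ = s²/D = 14760/12.7 = 1162.2047.
Rounding up, n = 1163.

1163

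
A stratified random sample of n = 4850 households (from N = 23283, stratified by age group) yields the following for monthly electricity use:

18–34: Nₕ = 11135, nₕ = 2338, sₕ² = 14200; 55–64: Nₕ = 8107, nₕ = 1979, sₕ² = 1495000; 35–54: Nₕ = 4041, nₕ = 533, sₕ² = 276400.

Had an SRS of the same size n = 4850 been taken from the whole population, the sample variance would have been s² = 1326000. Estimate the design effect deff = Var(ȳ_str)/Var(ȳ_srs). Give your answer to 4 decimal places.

Var(ȳ_str) = Σ Wₕ²(1−fₕ)sₕ²/nₕ with Wₕ = Nₕ/23283:
  18–34: (11135/23283)²·(1−2338/11135)·14200/2338 = 1.0974652
  55–64: (8107/23283)²·(1−1979/8107)·1495000/1979 = 69.230338
  35–54: (4041/23283)²·(1−533/4041)·276400/533 = 13.560678
  → Var(ȳ_str) = 83.888481.
Var(ȳ_srs) = (1 − 4850/23283)·1326000/4850 = 216.45064.
deff = 83.888481 / 216.45064 = 0.3876.

0.3876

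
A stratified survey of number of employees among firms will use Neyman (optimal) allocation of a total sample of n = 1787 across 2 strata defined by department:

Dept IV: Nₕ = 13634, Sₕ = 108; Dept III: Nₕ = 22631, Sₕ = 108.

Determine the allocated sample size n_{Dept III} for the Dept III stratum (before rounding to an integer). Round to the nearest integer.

1115

Neyman allocation: nₕ = n·NₕSₕ / Σⱼ NⱼSⱼ.
Σ NⱼSⱼ = 13634·108 + 22631·108 = 3.91662 × 10^6.
n_{Dept III} = 1787·22631·108 / (3.91662 × 10^6) = 1115.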